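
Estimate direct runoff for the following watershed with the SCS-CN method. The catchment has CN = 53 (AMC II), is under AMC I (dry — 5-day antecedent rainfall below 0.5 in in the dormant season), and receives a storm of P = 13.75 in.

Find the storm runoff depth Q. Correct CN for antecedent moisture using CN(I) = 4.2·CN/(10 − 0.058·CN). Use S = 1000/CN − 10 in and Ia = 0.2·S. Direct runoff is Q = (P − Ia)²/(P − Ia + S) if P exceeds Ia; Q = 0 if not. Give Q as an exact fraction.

Q = 359806445/121463916 in ≈ 2.962 in

CN(I) from CN(II)=53: (4.2·53)/(10 − 0.058·53) = 111300/3463 ≈ 32.140
Retention S: 1000/CN − 10 with CN=32.140 → S = 23500/1113 ≈ 21.114 in
Ia = 0.2·(23500/1113) = 4700/1113 in ≈ 4.223 in
Since P=13.750 > Ia=4.223: effective rainfall P−Ia = 42415/4452 in
Runoff Q = (P−Ia)²/(P−Ia+S) = (9.527)²/(9.527+21.114) = 359806445/121463916 ≈ 2.962 in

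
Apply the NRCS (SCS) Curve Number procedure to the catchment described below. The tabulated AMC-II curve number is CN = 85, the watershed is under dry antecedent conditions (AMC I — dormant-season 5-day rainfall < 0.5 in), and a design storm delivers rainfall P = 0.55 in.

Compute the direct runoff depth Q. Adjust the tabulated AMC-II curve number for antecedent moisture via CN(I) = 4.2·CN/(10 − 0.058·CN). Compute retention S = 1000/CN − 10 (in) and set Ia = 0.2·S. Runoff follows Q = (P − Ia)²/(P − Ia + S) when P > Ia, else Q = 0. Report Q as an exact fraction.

Dry (AMC I): CN(I) = 4.2·85/(10 − 0.058·85) = 357/(507/100) = 11900/169 ≈ 70.414
S = 1000/(11900/169) − 10 = 500/119 in ≈ 4.202 in
Ia = 0.2·(500/119) = 100/119 in ≈ 0.840 in
P = 0.550 ≤ Ia = 0.840 in: entire storm abstracted, Q = 0.

Q = 0 in ≈ 0.000 in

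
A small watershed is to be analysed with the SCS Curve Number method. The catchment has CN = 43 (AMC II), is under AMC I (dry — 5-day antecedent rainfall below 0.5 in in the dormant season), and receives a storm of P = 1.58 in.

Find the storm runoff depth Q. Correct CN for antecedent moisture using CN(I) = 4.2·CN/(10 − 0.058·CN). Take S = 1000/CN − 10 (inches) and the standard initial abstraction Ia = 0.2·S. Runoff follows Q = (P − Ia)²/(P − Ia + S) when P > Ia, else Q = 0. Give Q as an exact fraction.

Dry (AMC I): CN(I) = 4.2·43/(10 − 0.058·43) = (903/5)/(3753/500) = 30100/1251 ≈ 24.061
Max retention: S = 1000/(30100/1251) − 10 = 9500/301 in (≈ 31.561 in)
Ia = 0.2S: 0.2·31.561 = 6.312 in (exactly 1900/301)
P = 1.580 ≤ Ia = 6.312 in: entire storm abstracted, Q = 0.

Q = 0 in ≈ 0.000 in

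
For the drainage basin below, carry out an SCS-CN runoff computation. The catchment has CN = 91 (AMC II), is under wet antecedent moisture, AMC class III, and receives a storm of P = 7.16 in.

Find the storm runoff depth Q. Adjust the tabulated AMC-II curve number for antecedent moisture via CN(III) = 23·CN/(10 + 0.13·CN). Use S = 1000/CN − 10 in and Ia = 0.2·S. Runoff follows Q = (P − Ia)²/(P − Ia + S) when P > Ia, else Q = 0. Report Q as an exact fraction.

Wet (AMC III): CN(III) = 23·91/(10 + 0.13·91) = 2093/(2183/100) = 209300/2183 ≈ 95.877
Max retention: S = 1000/(209300/2183) − 10 = 900/2093 in (≈ 0.430 in)
Ia = 0.2·(900/2093) = 180/2093 in ≈ 0.086 in
P − Ia = 7.160 − 0.086 = 370147/52325 ≈ 7.074 in (> 0, runoff occurs)
Q = (370147/52325)²/((370147/52325) + 900/2093) = (137008801609/2737905625)/(392647/52325) = 137008801609/20545254275 in ≈ 6.669 in

Q = 137008801609/20545254275 in ≈ 6.669 in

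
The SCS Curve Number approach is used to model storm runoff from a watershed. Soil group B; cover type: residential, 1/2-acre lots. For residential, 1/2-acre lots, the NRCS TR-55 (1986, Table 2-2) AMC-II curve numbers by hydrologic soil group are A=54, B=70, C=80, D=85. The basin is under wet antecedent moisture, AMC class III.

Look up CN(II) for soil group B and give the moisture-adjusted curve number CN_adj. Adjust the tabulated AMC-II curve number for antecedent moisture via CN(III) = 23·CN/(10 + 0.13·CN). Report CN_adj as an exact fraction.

NRCS table: residential, 1/2-acre lots, soil group B → CN(II) = 70
Adjust CN=70 to AMC III: 23·70/(10 + 0.13·70) → 1610 ÷ (191/10) = 16100/191 ≈ 84.293

CN_adj = 16100/191 ≈ 84.293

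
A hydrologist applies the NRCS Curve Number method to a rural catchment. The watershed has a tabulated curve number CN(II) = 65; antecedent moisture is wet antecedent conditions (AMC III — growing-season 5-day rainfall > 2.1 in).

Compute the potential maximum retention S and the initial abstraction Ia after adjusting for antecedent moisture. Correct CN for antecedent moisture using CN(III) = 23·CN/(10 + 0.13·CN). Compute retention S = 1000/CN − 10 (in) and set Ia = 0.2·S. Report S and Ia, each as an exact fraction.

CN(III) from CN(II)=65: (23·65)/(10 + 0.13·65) = 29900/369 ≈ 81.030
S = 1000/(29900/369) − 10 = 700/299 in ≈ 2.341 in
Ia = 0.2·(700/299) = 140/299 in ≈ 0.468 in

S = 700/299 in ≈ 2.341 in; Ia = 140/299 in ≈ 0.468 in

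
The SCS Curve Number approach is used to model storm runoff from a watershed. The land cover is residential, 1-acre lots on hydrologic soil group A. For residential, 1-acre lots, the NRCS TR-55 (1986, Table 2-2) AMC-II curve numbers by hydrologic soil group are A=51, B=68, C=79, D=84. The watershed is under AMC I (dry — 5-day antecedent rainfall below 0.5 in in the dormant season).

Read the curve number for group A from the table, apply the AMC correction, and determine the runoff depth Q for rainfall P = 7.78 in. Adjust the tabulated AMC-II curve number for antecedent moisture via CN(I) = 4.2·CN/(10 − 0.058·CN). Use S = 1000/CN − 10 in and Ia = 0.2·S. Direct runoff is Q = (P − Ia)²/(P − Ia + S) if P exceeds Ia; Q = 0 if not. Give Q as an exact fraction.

NRCS table: residential, 1-acre lots, soil group A → CN(II) = 51
Adjust CN=51 to AMC I: 4.2·51/(10 − 0.058·51) → (1071/5) ÷ (3521/500) = 15300/503 ≈ 30.417
S = 1000/(15300/503) − 10 = 3500/153 in ≈ 22.876 in
Initial abstraction Ia = S/5 = (3500/153)/5 = 700/153 ≈ 4.575 in
Excess rainfall: 7.780 − 4.575 = 3.205 in; P > Ia so Q > 0
Q: (24517/7650)² ÷ (199517/7650) = 601083289/1526305050 in (≈ 0.394 in)

Q = 601083289/1526305050 in ≈ 0.394 in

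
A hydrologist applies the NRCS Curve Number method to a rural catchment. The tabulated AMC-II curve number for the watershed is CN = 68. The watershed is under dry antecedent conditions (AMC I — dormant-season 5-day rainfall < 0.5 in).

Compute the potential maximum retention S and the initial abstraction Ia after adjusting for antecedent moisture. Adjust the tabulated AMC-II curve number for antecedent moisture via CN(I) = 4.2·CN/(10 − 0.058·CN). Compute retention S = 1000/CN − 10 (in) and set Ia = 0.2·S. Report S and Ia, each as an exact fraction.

S = 4000/357 in ≈ 11.204 in; Ia = 800/357 in ≈ 2.241 in

Dry (AMC I): CN(I) = 4.2·68/(10 − 0.058·68) = (1428/5)/(757/125) = 35700/757 ≈ 47.160
Retention S: 1000/CN − 10 with CN=47.160 → S = 4000/357 ≈ 11.204 in
Ia = 0.2S: 0.2·11.204 = 2.241 in (exactly 800/357)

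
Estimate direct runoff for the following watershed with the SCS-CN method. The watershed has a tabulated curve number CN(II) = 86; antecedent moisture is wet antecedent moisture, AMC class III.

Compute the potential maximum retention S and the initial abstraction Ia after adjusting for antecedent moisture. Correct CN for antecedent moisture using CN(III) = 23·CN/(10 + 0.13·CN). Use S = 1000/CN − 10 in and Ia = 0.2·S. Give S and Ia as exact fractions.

Wet (AMC III): CN(III) = 23·86/(10 + 0.13·86) = 1978/(1059/50) = 98900/1059 ≈ 93.390
S = 1000/(98900/1059) − 10 = 700/989 in ≈ 0.708 in
Ia = 0.2S: 0.2·0.708 = 0.142 in (exactly 140/989)

S = 700/989 in ≈ 0.708 in; Ia = 140/989 in ≈ 0.142 in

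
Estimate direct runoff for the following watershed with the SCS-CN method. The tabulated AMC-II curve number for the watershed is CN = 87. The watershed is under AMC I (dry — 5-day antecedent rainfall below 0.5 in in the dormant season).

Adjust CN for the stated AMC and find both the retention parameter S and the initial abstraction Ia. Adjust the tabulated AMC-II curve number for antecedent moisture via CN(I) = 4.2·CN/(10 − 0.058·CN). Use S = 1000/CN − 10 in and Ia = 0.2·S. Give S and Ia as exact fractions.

S = 6500/1827 in ≈ 3.558 in; Ia = 1300/1827 in ≈ 0.712 in

CN(I) from CN(II)=87: (4.2·87)/(10 − 0.058·87) = 182700/2477 ≈ 73.759
Max retention: S = 1000/(182700/2477) − 10 = 6500/1827 in (≈ 3.558 in)
Ia = 0.2·(6500/1827) = 1300/1827 in ≈ 0.712 in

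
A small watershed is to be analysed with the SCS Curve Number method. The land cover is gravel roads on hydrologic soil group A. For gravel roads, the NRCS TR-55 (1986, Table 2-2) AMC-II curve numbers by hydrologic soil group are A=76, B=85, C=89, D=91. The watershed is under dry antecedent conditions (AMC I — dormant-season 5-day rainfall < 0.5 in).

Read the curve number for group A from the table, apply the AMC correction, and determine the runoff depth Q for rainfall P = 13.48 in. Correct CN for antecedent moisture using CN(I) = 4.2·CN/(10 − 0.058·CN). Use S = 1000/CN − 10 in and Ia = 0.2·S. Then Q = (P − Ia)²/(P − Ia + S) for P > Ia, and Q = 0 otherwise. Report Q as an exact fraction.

NRCS table: gravel roads, soil group A → CN(II) = 76
CN(I) from CN(II)=76: (4.2·76)/(10 − 0.058·76) = 13300/233 ≈ 57.082
Max retention: S = 1000/(13300/233) − 10 = 1000/133 in (≈ 7.519 in)
Ia = 0.2S: 0.2·7.519 = 1.504 in (exactly 200/133)
P − Ia = 13.480 − 1.504 = 39821/3325 ≈ 11.976 in (> 0, runoff occurs)
Q = (39821/3325)²/((39821/3325) + 1000/133) = (1585712041/11055625)/(64821/3325) = 1585712041/215529825 in ≈ 7.357 in

Q = 1585712041/215529825 in ≈ 7.357 in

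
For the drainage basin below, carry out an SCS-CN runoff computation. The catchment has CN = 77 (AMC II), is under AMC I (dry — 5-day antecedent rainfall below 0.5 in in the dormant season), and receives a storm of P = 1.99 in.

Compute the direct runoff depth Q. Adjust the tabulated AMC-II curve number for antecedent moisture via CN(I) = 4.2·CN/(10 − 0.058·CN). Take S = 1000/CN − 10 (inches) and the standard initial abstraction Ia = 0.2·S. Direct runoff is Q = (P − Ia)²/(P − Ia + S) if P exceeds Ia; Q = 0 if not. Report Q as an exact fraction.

Dry (AMC I): CN(I) = 4.2·77/(10 − 0.058·77) = (1617/5)/(2767/500) = 161700/2767 ≈ 58.439
S = 1000/(161700/2767) − 10 = 11500/1617 in ≈ 7.112 in
Initial abstraction Ia = S/5 = (11500/1617)/5 = 2300/1617 ≈ 1.422 in
P − Ia = 1.990 − 1.422 = 91783/161700 ≈ 0.568 in (> 0, runoff occurs)
Runoff Q = (P−Ia)²/(P−Ia+S) = (0.568)²/(0.568+7.112) = 8424119089/200796311100 ≈ 0.042 in

Q = 8424119089/200796311100 in ≈ 0.042 in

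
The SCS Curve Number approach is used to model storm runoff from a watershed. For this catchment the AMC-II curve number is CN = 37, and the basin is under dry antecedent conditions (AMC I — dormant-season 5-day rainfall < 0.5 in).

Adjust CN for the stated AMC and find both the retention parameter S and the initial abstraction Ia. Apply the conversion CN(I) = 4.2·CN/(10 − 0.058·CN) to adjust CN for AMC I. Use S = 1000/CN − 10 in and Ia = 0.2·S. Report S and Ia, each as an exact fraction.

S = 1500/37 in ≈ 40.541 in; Ia = 300/37 in ≈ 8.108 in

CN(I) from CN(II)=37: (4.2·37)/(10 − 0.058·37) = 3700/187 ≈ 19.786
S = 1000/(3700/187) − 10 = 1500/37 in ≈ 40.541 in
Ia = 0.2S: 0.2·40.541 = 8.108 in (exactly 300/37)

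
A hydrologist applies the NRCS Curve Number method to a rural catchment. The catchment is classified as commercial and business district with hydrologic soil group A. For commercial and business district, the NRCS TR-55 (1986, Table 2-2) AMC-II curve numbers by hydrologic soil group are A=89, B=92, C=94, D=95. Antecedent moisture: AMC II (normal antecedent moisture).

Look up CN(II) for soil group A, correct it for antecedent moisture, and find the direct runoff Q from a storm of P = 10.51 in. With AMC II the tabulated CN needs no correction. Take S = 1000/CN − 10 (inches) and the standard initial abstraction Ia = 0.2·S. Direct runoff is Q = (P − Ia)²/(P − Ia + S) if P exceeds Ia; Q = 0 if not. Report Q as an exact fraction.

Q = 8342812921/910817100 in ≈ 9.160 in

NRCS table: commercial and business district, soil group A → CN(II) = 89
CN(II) = 89; AMC II needs no correction.
Max retention: S = 1000/89 − 10 = 110/89 in (≈ 1.236 in)
Ia = 0.2S: 0.2·1.236 = 0.247 in (exactly 22/89)
P − Ia = 10.510 − 0.247 = 91339/8900 ≈ 10.263 in (> 0, runoff occurs)
Runoff Q = (P−Ia)²/(P−Ia+S) = (10.263)²/(10.263+1.236) = 8342812921/910817100 ≈ 9.160 in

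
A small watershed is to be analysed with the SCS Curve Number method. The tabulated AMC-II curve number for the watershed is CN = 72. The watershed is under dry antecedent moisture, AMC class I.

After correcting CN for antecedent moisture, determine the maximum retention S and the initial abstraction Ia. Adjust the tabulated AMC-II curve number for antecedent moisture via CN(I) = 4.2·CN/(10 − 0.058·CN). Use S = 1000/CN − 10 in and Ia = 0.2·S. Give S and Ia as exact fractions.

Dry (AMC I): CN(I) = 4.2·72/(10 − 0.058·72) = (1512/5)/(728/125) = 675/13 ≈ 51.923
Max retention: S = 1000/(675/13) − 10 = 250/27 in (≈ 9.259 in)
Initial abstraction Ia = S/5 = (250/27)/5 = 50/27 ≈ 1.852 in

S = 250/27 in ≈ 9.259 in; Ia = 50/27 in ≈ 1.852 in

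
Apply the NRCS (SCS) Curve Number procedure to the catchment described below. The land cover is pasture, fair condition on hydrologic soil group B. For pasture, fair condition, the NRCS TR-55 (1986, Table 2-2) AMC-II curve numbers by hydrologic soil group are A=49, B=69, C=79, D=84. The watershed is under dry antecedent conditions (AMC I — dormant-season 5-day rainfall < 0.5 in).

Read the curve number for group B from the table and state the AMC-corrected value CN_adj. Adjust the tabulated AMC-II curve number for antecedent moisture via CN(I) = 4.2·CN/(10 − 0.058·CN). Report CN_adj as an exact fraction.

NRCS table: pasture, fair condition, soil group B → CN(II) = 69
Dry (AMC I): CN(I) = 4.2·69/(10 − 0.058·69) = (1449/5)/(2999/500) = 144900/2999 ≈ 48.316

CN_adj = 144900/2999 ≈ 48.316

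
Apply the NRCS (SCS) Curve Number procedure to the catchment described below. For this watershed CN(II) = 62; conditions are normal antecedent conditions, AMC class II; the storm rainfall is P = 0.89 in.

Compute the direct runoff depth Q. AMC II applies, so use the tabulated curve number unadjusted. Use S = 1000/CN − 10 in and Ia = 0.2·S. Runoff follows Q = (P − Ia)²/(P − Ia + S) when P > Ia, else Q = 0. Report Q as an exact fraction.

Q = 0 in ≈ 0.000 in

AMC II — tabulated CN = 62 applies directly.
S = 1000/62 − 10 = 190/31 in ≈ 6.129 in
Ia = 0.2·(190/31) = 38/31 in ≈ 1.226 in
P = 0.890 ≤ Ia = 1.226 in: entire storm abstracted, Q = 0.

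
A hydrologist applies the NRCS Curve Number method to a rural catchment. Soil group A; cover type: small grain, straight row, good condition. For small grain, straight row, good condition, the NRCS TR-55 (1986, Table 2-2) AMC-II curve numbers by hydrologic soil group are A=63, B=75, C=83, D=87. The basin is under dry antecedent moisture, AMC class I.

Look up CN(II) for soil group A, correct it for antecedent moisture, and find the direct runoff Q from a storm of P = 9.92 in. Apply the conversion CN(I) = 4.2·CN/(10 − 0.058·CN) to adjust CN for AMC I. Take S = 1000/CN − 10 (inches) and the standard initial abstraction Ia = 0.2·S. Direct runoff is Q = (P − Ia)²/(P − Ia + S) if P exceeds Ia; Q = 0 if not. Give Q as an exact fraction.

NRCS table: small grain, straight row, good condition, soil group A → CN(II) = 63
CN(I) from CN(II)=63: (4.2·63)/(10 − 0.058·63) = 132300/3173 ≈ 41.696
Max retention: S = 1000/(132300/3173) − 10 = 18500/1323 in (≈ 13.983 in)
Initial abstraction Ia = S/5 = (18500/1323)/5 = 3700/1323 ≈ 2.797 in
Since P=9.920 > Ia=2.797: effective rainfall P−Ia = 235604/33075 in
Runoff Q = (P−Ia)²/(P−Ia+S) = (7.123)²/(7.123+13.983) = 6938655602/2886223725 ≈ 2.404 in

Q = 6938655602/2886223725 in ≈ 2.404 in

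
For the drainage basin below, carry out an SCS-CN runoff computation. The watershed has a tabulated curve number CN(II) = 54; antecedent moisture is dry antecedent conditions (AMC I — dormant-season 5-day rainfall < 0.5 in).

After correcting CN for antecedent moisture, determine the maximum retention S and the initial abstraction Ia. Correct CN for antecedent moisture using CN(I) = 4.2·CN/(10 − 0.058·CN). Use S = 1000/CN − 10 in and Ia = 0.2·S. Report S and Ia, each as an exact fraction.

S = 11500/567 in ≈ 20.282 in; Ia = 2300/567 in ≈ 4.056 in

Adjust CN=54 to AMC I: 4.2·54/(10 − 0.058·54) → (1134/5) ÷ (1717/250) = 56700/1717 ≈ 33.023
S = 1000/(56700/1717) − 10 = 11500/567 in ≈ 20.282 in
Initial abstraction Ia = S/5 = (11500/567)/5 = 2300/567 ≈ 4.056 in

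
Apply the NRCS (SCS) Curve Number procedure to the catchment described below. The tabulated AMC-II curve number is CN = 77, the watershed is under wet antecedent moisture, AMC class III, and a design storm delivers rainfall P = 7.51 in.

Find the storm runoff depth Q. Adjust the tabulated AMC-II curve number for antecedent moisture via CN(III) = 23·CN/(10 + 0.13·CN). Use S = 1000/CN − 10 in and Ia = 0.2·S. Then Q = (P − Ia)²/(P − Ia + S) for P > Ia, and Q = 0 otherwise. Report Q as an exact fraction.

Q = 3116653929/506867900 in ≈ 6.149 in

Adjust CN=77 to AMC III: 23·77/(10 + 0.13·77) → 1771 ÷ (2001/100) = 7700/87 ≈ 88.506
Max retention: S = 1000/(7700/87) − 10 = 100/77 in (≈ 1.299 in)
Ia = 0.2S: 0.2·1.299 = 0.260 in (exactly 20/77)
P − Ia = 7.510 − 0.260 = 55827/7700 ≈ 7.250 in (> 0, runoff occurs)
Runoff Q = (P−Ia)²/(P−Ia+S) = (7.250)²/(7.250+1.299) = 3116653929/506867900 ≈ 6.149 in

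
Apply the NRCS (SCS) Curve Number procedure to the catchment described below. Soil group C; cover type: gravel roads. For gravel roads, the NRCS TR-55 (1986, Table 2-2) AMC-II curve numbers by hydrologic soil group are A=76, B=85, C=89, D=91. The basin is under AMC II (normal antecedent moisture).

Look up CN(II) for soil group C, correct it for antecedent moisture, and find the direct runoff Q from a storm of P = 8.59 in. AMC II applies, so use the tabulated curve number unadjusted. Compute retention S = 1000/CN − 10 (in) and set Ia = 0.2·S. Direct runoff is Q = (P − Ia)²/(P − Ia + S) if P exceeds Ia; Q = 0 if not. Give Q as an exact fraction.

NRCS table: gravel roads, soil group C → CN(II) = 89
AMC II — tabulated CN = 89 applies directly.
S = 1000/89 − 10 = 110/89 in ≈ 1.236 in
Initial abstraction Ia = S/5 = (110/89)/5 = 22/89 ≈ 0.247 in
P − Ia = 8.590 − 0.247 = 74251/8900 ≈ 8.343 in (> 0, runoff occurs)
Q: (74251/8900)² ÷ (85251/8900) = 5513211001/758733900 in (≈ 7.266 in)

Q = 5513211001/758733900 in ≈ 7.266 in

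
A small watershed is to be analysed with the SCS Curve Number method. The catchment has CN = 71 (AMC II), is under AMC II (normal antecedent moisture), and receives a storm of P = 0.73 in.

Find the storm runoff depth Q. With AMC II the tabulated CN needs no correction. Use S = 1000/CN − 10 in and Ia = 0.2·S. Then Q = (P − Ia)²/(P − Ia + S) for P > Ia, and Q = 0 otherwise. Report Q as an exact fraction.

Q = 0 in ≈ 0.000 in

CN(II) = 71; AMC II needs no correction.
Max retention: S = 1000/71 − 10 = 290/71 in (≈ 4.085 in)
Initial abstraction Ia = S/5 = (290/71)/5 = 58/71 ≈ 0.817 in
P = 0.730 ≤ Ia = 0.817 in: entire storm abstracted, Q = 0.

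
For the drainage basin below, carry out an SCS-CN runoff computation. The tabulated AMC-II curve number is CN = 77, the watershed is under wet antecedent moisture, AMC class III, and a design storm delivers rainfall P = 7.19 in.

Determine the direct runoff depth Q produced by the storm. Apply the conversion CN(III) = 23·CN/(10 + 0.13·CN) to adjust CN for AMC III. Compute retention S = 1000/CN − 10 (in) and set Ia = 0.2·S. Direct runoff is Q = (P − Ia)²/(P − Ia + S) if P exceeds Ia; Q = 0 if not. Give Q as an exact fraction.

CN(III) from CN(II)=77: (23·77)/(10 + 0.13·77) = 7700/87 ≈ 88.506
S = 1000/(7700/87) − 10 = 100/77 in ≈ 1.299 in
Ia = 0.2S: 0.2·1.299 = 0.260 in (exactly 20/77)
Excess rainfall: 7.190 − 0.260 = 6.930 in; P > Ia so Q > 0
Q: (53363/7700)² ÷ (63363/7700) = 2847609769/487895100 in (≈ 5.837 in)

Q = 2847609769/487895100 in ≈ 5.837 in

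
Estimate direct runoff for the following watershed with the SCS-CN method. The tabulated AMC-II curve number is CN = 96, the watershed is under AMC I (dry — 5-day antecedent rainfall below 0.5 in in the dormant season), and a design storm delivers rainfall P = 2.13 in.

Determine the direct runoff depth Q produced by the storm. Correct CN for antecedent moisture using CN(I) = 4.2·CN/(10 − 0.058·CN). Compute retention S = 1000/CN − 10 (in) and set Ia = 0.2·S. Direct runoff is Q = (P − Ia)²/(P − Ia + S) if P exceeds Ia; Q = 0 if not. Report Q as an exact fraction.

Q = 148084561/116039700 in ≈ 1.276 in

Adjust CN=96 to AMC I: 4.2·96/(10 − 0.058·96) → (2016/5) ÷ (554/125) = 25200/277 ≈ 90.975
Max retention: S = 1000/(25200/277) − 10 = 125/126 in (≈ 0.992 in)
Initial abstraction Ia = S/5 = (125/126)/5 = 25/126 ≈ 0.198 in
P − Ia = 2.130 − 0.198 = 12169/6300 ≈ 1.932 in (> 0, runoff occurs)
Q = (12169/6300)²/((12169/6300) + 125/126) = (148084561/39690000)/(18419/6300) = 148084561/116039700 in ≈ 1.276 in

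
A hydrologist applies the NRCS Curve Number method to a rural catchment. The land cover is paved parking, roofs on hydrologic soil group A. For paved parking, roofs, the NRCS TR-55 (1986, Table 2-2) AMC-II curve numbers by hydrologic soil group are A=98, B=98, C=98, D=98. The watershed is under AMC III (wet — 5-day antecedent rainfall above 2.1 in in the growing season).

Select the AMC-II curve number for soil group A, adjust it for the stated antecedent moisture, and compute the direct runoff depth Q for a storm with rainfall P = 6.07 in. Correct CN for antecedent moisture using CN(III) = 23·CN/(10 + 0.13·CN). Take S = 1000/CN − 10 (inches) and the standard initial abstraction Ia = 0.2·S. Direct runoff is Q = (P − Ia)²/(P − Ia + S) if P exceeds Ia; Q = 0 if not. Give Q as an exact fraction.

Q = 465245403921/77998430300 in ≈ 5.965 in

NRCS table: paved parking, roofs, soil group A → CN(II) = 98
Adjust CN=98 to AMC III: 23·98/(10 + 0.13·98) → 2254 ÷ (1137/50) = 112700/1137 ≈ 99.120
S = 1000/(112700/1137) − 10 = 100/1127 in ≈ 0.089 in
Initial abstraction Ia = S/5 = (100/1127)/5 = 20/1127 ≈ 0.018 in
Excess rainfall: 6.070 − 0.018 = 6.052 in; P > Ia so Q > 0
Q = (682089/112700)²/((682089/112700) + 100/1127) = (465245403921/12701290000)/(692089/112700) = 465245403921/77998430300 in ≈ 5.965 in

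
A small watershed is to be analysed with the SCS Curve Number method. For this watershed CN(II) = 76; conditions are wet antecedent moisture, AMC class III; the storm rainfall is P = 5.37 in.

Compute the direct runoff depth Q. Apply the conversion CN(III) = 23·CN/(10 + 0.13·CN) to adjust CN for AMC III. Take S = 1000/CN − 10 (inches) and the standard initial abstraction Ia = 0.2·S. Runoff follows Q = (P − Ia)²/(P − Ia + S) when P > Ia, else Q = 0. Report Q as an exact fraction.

CN(III) from CN(II)=76: (23·76)/(10 + 0.13·76) = 43700/497 ≈ 87.928
Max retention: S = 1000/(43700/497) − 10 = 600/437 in (≈ 1.373 in)
Ia = 0.2S: 0.2·1.373 = 0.275 in (exactly 120/437)
Since P=5.370 > Ia=0.275: effective rainfall P−Ia = 222669/43700 in
Q = (222669/43700)²/((222669/43700) + 600/437) = (49581483561/1909690000)/(282669/43700) = 16527161187/4117545100 in ≈ 4.014 in

Q = 16527161187/4117545100 in ≈ 4.014 in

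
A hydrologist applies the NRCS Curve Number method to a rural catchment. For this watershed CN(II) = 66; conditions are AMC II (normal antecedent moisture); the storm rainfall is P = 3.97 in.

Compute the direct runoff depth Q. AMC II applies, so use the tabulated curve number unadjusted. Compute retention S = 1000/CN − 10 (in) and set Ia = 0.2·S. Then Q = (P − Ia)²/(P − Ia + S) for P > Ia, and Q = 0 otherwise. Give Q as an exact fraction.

Average conditions: CN = 66 (no AMC adjustment).
Max retention: S = 1000/66 − 10 = 170/33 in (≈ 5.152 in)
Ia = 0.2·(170/33) = 34/33 in ≈ 1.030 in
Excess rainfall: 3.970 − 1.030 = 2.940 in; P > Ia so Q > 0
Q = (9701/3300)²/((9701/3300) + 170/33) = (94109401/10890000)/(26701/3300) = 94109401/88113300 in ≈ 1.068 in

Q = 94109401/88113300 in ≈ 1.068 in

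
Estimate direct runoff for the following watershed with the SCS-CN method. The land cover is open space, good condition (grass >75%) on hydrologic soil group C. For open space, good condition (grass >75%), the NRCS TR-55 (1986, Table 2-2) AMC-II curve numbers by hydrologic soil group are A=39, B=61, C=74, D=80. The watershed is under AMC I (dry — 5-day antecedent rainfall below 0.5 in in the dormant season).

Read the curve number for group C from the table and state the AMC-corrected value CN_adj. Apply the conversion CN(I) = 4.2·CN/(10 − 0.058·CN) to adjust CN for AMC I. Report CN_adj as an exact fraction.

CN_adj = 77700/1427 ≈ 54.450

NRCS table: open space, good condition (grass >75%), soil group C → CN(II) = 74
CN(I) from CN(II)=74: (4.2·74)/(10 − 0.058·74) = 77700/1427 ≈ 54.450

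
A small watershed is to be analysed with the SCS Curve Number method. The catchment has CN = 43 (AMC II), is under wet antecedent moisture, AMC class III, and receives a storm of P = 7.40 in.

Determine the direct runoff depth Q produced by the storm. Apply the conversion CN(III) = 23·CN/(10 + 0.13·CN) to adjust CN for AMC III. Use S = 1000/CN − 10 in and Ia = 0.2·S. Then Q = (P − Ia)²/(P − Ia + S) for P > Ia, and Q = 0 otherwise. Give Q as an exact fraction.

Adjust CN=43 to AMC III: 23·43/(10 + 0.13·43) → 989 ÷ (1559/100) = 98900/1559 ≈ 63.438
Retention S: 1000/CN − 10 with CN=63.438 → S = 5700/989 ≈ 5.763 in
Ia = 0.2S: 0.2·5.763 = 1.153 in (exactly 1140/989)
Excess rainfall: 7.400 − 1.153 = 6.247 in; P > Ia so Q > 0
Runoff Q = (P−Ia)²/(P−Ia+S) = (6.247)²/(6.247+5.763) = 954377449/293698385 ≈ 3.250 in

Q = 954377449/293698385 in ≈ 3.250 in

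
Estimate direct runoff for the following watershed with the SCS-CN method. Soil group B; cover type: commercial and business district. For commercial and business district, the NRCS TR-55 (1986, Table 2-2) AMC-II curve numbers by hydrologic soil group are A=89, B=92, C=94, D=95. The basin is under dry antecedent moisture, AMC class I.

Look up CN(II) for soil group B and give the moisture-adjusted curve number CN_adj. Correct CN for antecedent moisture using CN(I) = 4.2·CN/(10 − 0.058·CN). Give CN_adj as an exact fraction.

CN_adj = 48300/583 ≈ 82.847

NRCS table: commercial and business district, soil group B → CN(II) = 92
Dry (AMC I): CN(I) = 4.2·92/(10 − 0.058·92) = (1932/5)/(583/125) = 48300/583 ≈ 82.847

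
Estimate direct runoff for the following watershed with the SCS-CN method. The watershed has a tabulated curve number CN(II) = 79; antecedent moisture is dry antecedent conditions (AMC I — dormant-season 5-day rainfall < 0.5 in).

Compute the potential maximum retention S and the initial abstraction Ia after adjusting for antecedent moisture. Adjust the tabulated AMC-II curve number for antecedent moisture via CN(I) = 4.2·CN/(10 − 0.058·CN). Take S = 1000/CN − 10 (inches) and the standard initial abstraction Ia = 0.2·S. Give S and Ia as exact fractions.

CN(I) from CN(II)=79: (4.2·79)/(10 − 0.058·79) = 7900/129 ≈ 61.240
Retention S: 1000/CN − 10 with CN=61.240 → S = 500/79 ≈ 6.329 in
Initial abstraction Ia = S/5 = (500/79)/5 = 100/79 ≈ 1.266 in

S = 500/79 in ≈ 6.329 in; Ia = 100/79 in ≈ 1.266 in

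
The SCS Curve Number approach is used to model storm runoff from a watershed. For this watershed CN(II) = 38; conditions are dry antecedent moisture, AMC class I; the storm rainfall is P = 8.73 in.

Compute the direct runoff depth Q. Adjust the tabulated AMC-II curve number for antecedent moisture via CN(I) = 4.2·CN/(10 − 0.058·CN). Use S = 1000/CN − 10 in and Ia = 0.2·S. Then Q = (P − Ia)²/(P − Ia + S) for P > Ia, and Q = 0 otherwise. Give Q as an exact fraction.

Dry (AMC I): CN(I) = 4.2·38/(10 − 0.058·38) = (798/5)/(1949/250) = 39900/1949 ≈ 20.472
Max retention: S = 1000/(39900/1949) − 10 = 15500/399 in (≈ 38.847 in)
Ia = 0.2S: 0.2·38.847 = 7.769 in (exactly 3100/399)
Since P=8.730 > Ia=7.769: effective rainfall P−Ia = 38327/39900 in
Q: (38327/39900)² ÷ (1588327/39900) = 1468958929/63374247300 in (≈ 0.023 in)

Q = 1468958929/63374247300 in ≈ 0.023 in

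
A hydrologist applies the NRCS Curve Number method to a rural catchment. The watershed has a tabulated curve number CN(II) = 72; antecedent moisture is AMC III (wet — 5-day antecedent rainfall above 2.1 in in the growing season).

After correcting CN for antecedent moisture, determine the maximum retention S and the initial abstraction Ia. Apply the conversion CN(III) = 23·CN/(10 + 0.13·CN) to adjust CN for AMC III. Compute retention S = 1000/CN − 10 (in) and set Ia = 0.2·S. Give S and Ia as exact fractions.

S = 350/207 in ≈ 1.691 in; Ia = 70/207 in ≈ 0.338 in

Wet (AMC III): CN(III) = 23·72/(10 + 0.13·72) = 1656/(484/25) = 10350/121 ≈ 85.537
Max retention: S = 1000/(10350/121) − 10 = 350/207 in (≈ 1.691 in)
Ia = 0.2·(350/207) = 70/207 in ≈ 0.338 in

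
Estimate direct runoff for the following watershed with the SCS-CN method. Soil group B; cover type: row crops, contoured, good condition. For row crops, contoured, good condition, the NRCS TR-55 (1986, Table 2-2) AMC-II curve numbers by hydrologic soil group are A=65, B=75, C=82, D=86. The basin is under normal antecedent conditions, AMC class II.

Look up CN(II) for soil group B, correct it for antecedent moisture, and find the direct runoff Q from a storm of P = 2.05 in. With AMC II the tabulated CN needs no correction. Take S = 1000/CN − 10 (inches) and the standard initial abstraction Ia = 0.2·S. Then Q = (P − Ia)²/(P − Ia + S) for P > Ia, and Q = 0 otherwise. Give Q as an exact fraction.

NRCS table: row crops, contoured, good condition, soil group B → CN(II) = 75
AMC II — tabulated CN = 75 applies directly.
S = 1000/75 − 10 = 10/3 in ≈ 3.333 in
Initial abstraction Ia = S/5 = (10/3)/5 = 2/3 ≈ 0.667 in
Excess rainfall: 2.050 − 0.667 = 1.383 in; P > Ia so Q > 0
Runoff Q = (P−Ia)²/(P−Ia+S) = (1.383)²/(1.383+3.333) = 6889/16980 ≈ 0.406 in

Q = 6889/16980 in ≈ 0.406 in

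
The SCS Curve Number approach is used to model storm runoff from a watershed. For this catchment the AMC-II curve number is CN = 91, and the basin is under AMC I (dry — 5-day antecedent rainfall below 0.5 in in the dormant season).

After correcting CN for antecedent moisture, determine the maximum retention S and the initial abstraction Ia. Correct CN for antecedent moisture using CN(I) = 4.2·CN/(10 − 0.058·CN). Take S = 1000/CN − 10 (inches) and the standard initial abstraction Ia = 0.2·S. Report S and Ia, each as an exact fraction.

S = 1500/637 in ≈ 2.355 in; Ia = 300/637 in ≈ 0.471 in

Dry (AMC I): CN(I) = 4.2·91/(10 − 0.058·91) = (1911/5)/(2361/500) = 63700/787 ≈ 80.940
S = 1000/(63700/787) − 10 = 1500/637 in ≈ 2.355 in
Ia = 0.2S: 0.2·2.355 = 0.471 in (exactly 300/637)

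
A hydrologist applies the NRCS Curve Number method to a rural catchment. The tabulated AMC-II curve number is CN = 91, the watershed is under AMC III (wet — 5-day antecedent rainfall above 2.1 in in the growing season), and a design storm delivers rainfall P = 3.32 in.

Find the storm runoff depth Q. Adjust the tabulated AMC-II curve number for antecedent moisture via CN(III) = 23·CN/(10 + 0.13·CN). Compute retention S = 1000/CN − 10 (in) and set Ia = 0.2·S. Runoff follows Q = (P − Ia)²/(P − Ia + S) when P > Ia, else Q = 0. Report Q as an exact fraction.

Q = 28635069961/10031696675 in ≈ 2.854 in

Wet (AMC III): CN(III) = 23·91/(10 + 0.13·91) = 2093/(2183/100) = 209300/2183 ≈ 95.877
S = 1000/(209300/2183) − 10 = 900/2093 in ≈ 0.430 in
Ia = 0.2·(900/2093) = 180/2093 in ≈ 0.086 in
Since P=3.320 > Ia=0.086: effective rainfall P−Ia = 169219/52325 in
Runoff Q = (P−Ia)²/(P−Ia+S) = (3.234)²/(3.234+0.430) = 28635069961/10031696675 ≈ 2.854 in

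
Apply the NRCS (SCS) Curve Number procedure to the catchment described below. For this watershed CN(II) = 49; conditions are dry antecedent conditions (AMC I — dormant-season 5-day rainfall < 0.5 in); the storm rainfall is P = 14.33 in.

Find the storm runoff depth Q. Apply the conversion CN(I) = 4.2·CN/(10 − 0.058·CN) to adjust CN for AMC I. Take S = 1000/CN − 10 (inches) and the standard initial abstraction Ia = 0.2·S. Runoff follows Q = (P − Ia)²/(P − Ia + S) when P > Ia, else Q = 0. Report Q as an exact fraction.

Dry (AMC I): CN(I) = 4.2·49/(10 − 0.058·49) = (1029/5)/(3579/500) = 34300/1193 ≈ 28.751
Max retention: S = 1000/(34300/1193) − 10 = 8500/343 in (≈ 24.781 in)
Ia = 0.2S: 0.2·24.781 = 4.956 in (exactly 1700/343)
Excess rainfall: 14.330 − 4.956 = 9.374 in; P > Ia so Q > 0
Q = (321519/34300)²/((321519/34300) + 8500/343) = (103374467361/1176490000)/(1171519/34300) = 103374467361/40183101700 in ≈ 2.573 in

Q = 103374467361/40183101700 in ≈ 2.573 in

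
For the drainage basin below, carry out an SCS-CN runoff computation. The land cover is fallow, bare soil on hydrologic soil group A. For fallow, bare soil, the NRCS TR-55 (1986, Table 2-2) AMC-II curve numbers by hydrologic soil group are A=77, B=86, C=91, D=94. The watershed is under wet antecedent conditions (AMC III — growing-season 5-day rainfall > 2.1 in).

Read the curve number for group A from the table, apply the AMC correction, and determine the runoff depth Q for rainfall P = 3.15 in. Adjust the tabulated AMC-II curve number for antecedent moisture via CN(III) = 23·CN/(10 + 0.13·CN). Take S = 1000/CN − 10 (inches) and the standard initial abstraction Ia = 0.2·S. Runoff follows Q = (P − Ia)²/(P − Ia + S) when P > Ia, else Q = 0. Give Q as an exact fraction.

Q = 19811401/9934540 in ≈ 1.994 in

NRCS table: fallow, bare soil, soil group A → CN(II) = 77
Wet (AMC III): CN(III) = 23·77/(10 + 0.13·77) = 1771/(2001/100) = 7700/87 ≈ 88.506
S = 1000/(7700/87) − 10 = 100/77 in ≈ 1.299 in
Ia = 0.2S: 0.2·1.299 = 0.260 in (exactly 20/77)
Since P=3.150 > Ia=0.260: effective rainfall P−Ia = 4451/1540 in
Q: (4451/1540)² ÷ (6451/1540) = 19811401/9934540 in (≈ 1.994 in)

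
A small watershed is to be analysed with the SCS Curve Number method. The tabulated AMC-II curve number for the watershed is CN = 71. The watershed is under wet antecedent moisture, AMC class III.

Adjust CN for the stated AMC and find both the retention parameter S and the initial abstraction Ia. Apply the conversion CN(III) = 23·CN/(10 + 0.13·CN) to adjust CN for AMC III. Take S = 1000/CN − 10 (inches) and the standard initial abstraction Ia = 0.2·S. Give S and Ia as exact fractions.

Wet (AMC III): CN(III) = 23·71/(10 + 0.13·71) = 1633/(1923/100) = 163300/1923 ≈ 84.919
S = 1000/(163300/1923) − 10 = 2900/1633 in ≈ 1.776 in
Initial abstraction Ia = S/5 = (2900/1633)/5 = 580/1633 ≈ 0.355 in

S = 2900/1633 in ≈ 1.776 in; Ia = 580/1633 in ≈ 0.355 in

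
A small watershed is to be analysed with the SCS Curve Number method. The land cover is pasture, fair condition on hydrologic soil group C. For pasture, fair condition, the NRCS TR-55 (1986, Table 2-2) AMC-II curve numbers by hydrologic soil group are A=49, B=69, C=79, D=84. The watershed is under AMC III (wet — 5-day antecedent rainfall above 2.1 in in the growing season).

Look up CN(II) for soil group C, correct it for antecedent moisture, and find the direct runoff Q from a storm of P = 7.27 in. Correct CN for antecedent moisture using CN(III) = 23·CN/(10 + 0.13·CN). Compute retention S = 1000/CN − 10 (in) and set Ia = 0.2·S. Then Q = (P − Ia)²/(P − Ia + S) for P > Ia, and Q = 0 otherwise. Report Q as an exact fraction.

Q = 1635736123681/270543850300 in ≈ 6.046 in

NRCS table: pasture, fair condition, soil group C → CN(II) = 79
CN(III) from CN(II)=79: (23·79)/(10 + 0.13·79) = 181700/2027 ≈ 89.640
S = 1000/(181700/2027) − 10 = 2100/1817 in ≈ 1.156 in
Ia = 0.2·(2100/1817) = 420/1817 in ≈ 0.231 in
Since P=7.270 > Ia=0.231: effective rainfall P−Ia = 1278959/181700 in
Runoff Q = (P−Ia)²/(P−Ia+S) = (7.039)²/(7.039+1.156) = 1635736123681/270543850300 ≈ 6.046 in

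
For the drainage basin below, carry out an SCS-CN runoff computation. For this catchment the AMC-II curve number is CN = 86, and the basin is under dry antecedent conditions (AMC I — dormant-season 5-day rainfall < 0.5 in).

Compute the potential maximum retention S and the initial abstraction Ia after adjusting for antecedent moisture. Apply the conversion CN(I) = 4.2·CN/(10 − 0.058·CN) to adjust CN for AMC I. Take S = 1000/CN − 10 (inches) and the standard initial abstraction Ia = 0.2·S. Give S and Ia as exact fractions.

S = 500/129 in ≈ 3.876 in; Ia = 100/129 in ≈ 0.775 in

CN(I) from CN(II)=86: (4.2·86)/(10 − 0.058·86) = 12900/179 ≈ 72.067
S = 1000/(12900/179) − 10 = 500/129 in ≈ 3.876 in
Ia = 0.2S: 0.2·3.876 = 0.775 in (exactly 100/129)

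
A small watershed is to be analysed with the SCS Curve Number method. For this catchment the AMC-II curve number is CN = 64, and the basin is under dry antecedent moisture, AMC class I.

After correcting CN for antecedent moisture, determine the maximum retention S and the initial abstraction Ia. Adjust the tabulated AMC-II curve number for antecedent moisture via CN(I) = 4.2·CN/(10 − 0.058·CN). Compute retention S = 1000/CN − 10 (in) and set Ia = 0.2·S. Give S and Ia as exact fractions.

CN(I) from CN(II)=64: (4.2·64)/(10 − 0.058·64) = 5600/131 ≈ 42.748
S = 1000/(5600/131) − 10 = 375/28 in ≈ 13.393 in
Initial abstraction Ia = S/5 = (375/28)/5 = 75/28 ≈ 2.679 in

S = 375/28 in ≈ 13.393 in; Ia = 75/28 in ≈ 2.679 in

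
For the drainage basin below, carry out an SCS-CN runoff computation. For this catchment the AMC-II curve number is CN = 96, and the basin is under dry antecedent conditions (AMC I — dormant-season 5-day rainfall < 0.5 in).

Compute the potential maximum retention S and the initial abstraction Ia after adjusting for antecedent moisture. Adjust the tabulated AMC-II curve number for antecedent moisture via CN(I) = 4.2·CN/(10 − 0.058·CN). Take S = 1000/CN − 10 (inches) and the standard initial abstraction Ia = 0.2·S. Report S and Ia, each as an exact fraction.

S = 125/126 in ≈ 0.992 in; Ia = 25/126 in ≈ 0.198 in

Dry (AMC I): CN(I) = 4.2·96/(10 − 0.058·96) = (2016/5)/(554/125) = 25200/277 ≈ 90.975
Retention S: 1000/CN − 10 with CN=90.975 → S = 125/126 ≈ 0.992 in
Initial abstraction Ia = S/5 = (125/126)/5 = 25/126 ≈ 0.198 in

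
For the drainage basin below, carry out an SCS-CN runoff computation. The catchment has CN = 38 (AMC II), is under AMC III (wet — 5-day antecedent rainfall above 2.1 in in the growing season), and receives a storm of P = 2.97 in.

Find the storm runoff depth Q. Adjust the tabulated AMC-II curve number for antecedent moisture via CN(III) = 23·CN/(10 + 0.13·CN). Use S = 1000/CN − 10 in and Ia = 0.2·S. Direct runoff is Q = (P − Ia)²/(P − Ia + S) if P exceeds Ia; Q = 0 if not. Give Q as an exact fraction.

CN(III) from CN(II)=38: (23·38)/(10 + 0.13·38) = 43700/747 ≈ 58.501
Retention S: 1000/CN − 10 with CN=58.501 → S = 3100/437 ≈ 7.094 in
Initial abstraction Ia = S/5 = (3100/437)/5 = 620/437 ≈ 1.419 in
Since P=2.970 > Ia=1.419: effective rainfall P−Ia = 67789/43700 in
Q: (67789/43700)² ÷ (377789/43700) = 4595348521/16509379300 in (≈ 0.278 in)

Q = 4595348521/16509379300 in ≈ 0.278 in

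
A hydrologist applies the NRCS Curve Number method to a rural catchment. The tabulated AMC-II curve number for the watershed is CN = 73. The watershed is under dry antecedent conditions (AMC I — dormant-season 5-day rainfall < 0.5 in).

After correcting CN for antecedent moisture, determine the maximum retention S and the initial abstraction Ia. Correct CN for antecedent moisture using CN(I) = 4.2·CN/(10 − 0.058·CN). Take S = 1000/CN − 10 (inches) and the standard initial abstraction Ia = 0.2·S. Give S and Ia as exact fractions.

S = 4500/511 in ≈ 8.806 in; Ia = 900/511 in ≈ 1.761 in

Adjust CN=73 to AMC I: 4.2·73/(10 − 0.058·73) → (1533/5) ÷ (2883/500) = 51100/961 ≈ 53.174
Retention S: 1000/CN − 10 with CN=53.174 → S = 4500/511 ≈ 8.806 in
Ia = 0.2·(4500/511) = 900/511 in ≈ 1.761 in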